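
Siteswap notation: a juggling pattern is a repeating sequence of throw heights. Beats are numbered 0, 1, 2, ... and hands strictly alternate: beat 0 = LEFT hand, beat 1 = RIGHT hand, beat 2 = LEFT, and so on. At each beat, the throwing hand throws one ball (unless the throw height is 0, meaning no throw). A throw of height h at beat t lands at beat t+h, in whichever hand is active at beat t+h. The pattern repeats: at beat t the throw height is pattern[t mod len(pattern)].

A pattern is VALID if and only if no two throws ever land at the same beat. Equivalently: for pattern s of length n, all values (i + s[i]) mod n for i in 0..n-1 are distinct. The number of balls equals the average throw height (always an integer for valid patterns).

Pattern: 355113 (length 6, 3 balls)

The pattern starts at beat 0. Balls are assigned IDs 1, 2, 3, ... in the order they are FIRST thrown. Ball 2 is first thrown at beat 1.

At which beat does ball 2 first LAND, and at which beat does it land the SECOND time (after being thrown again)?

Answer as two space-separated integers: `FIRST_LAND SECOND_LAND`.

Answer: 6 9

Derivation:
Beat 0 (L): throw ball1 h=3 -> lands@3:R; in-air after throw: [b1@3:R]
Beat 1 (R): throw ball2 h=5 -> lands@6:L; in-air after throw: [b1@3:R b2@6:L]
Beat 2 (L): throw ball3 h=5 -> lands@7:R; in-air after throw: [b1@3:R b2@6:L b3@7:R]
Beat 3 (R): throw ball1 h=1 -> lands@4:L; in-air after throw: [b1@4:L b2@6:L b3@7:R]
Beat 4 (L): throw ball1 h=1 -> lands@5:R; in-air after throw: [b1@5:R b2@6:L b3@7:R]
Beat 5 (R): throw ball1 h=3 -> lands@8:L; in-air after throw: [b2@6:L b3@7:R b1@8:L]
Beat 6 (L): throw ball2 h=3 -> lands@9:R; in-air after throw: [b3@7:R b1@8:L b2@9:R]
Beat 7 (R): throw ball3 h=5 -> lands@12:L; in-air after throw: [b1@8:L b2@9:R b3@12:L]
Beat 8 (L): throw ball1 h=5 -> lands@13:R; in-air after throw: [b2@9:R b3@12:L b1@13:R]
Beat 9 (R): throw ball2 h=1 -> lands@10:L; in-air after throw: [b2@10:L b3@12:L b1@13:R]
Ball 2: thrown@1 h=5 -> first land @6; rethrown@6 h=3 -> second land @9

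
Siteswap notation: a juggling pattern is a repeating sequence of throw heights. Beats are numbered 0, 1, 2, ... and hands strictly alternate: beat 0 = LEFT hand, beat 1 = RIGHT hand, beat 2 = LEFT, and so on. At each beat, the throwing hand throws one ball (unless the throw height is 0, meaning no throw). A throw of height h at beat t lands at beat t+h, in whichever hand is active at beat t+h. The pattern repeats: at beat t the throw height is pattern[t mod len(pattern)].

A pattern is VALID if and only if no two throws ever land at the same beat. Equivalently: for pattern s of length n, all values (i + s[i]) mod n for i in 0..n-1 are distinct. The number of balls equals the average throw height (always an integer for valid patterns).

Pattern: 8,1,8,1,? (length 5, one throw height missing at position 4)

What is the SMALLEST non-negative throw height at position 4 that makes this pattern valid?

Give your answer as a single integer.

i=0: (0 + 8) mod 5 = 3
i=1: (1 + 1) mod 5 = 2
i=2: (2 + 8) mod 5 = 0
i=3: (3 + 1) mod 5 = 4
i=4: s[i]=? (unknown)
Known residues: [0, 2, 3, 4]; need a permutation of 0..4, so missing residue r = 1
Need (4 + s) mod 5 = 1; smallest s = (1 - 4) mod 5 = 2

Answer: 2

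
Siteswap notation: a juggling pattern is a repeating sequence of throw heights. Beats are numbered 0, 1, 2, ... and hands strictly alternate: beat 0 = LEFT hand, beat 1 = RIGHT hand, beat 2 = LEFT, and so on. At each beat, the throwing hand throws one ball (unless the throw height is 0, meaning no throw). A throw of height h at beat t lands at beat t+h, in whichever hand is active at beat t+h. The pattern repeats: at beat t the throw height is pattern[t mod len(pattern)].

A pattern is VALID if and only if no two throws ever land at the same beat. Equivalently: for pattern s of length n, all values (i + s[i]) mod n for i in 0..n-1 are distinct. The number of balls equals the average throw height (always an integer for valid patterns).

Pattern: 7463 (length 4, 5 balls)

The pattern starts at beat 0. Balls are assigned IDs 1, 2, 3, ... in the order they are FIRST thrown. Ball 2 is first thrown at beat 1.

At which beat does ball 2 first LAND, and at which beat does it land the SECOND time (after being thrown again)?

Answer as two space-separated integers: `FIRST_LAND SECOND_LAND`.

Answer: 5 9

Derivation:
Beat 0 (L): throw ball1 h=7 -> lands@7:R; in-air after throw: [b1@7:R]
Beat 1 (R): throw ball2 h=4 -> lands@5:R; in-air after throw: [b2@5:R b1@7:R]
Beat 2 (L): throw ball3 h=6 -> lands@8:L; in-air after throw: [b2@5:R b1@7:R b3@8:L]
Beat 3 (R): throw ball4 h=3 -> lands@6:L; in-air after throw: [b2@5:R b4@6:L b1@7:R b3@8:L]
Beat 4 (L): throw ball5 h=7 -> lands@11:R; in-air after throw: [b2@5:R b4@6:L b1@7:R b3@8:L b5@11:R]
Beat 5 (R): throw ball2 h=4 -> lands@9:R; in-air after throw: [b4@6:L b1@7:R b3@8:L b2@9:R b5@11:R]
Beat 6 (L): throw ball4 h=6 -> lands@12:L; in-air after throw: [b1@7:R b3@8:L b2@9:R b5@11:R b4@12:L]
Beat 7 (R): throw ball1 h=3 -> lands@10:L; in-air after throw: [b3@8:L b2@9:R b1@10:L b5@11:R b4@12:L]
Beat 8 (L): throw ball3 h=7 -> lands@15:R; in-air after throw: [b2@9:R b1@10:L b5@11:R b4@12:L b3@15:R]
Beat 9 (R): throw ball2 h=4 -> lands@13:R; in-air after throw: [b1@10:L b5@11:R b4@12:L b2@13:R b3@15:R]
Ball 2: thrown@1 h=4 -> first land @5; rethrown@5 h=4 -> second land @9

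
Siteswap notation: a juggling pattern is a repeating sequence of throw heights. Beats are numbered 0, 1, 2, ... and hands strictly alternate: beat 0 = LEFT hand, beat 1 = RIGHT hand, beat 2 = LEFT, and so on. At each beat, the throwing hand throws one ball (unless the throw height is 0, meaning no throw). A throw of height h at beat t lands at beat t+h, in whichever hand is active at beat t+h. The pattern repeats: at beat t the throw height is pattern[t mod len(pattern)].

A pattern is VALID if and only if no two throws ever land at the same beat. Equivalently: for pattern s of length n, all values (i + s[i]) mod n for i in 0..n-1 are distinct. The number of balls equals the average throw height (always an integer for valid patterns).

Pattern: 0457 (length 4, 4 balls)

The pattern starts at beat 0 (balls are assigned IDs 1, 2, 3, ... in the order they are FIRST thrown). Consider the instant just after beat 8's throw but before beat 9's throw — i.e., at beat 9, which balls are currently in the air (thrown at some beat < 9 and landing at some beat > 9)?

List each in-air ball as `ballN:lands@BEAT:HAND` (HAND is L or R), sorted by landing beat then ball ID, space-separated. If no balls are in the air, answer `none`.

Answer: ball3:lands@10:L ball4:lands@11:R ball2:lands@14:L

Derivation:
Beat 1 (R): throw ball1 h=4 -> lands@5:R; in-air after throw: [b1@5:R]
Beat 2 (L): throw ball2 h=5 -> lands@7:R; in-air after throw: [b1@5:R b2@7:R]
Beat 3 (R): throw ball3 h=7 -> lands@10:L; in-air after throw: [b1@5:R b2@7:R b3@10:L]
Beat 5 (R): throw ball1 h=4 -> lands@9:R; in-air after throw: [b2@7:R b1@9:R b3@10:L]
Beat 6 (L): throw ball4 h=5 -> lands@11:R; in-air after throw: [b2@7:R b1@9:R b3@10:L b4@11:R]
Beat 7 (R): throw ball2 h=7 -> lands@14:L; in-air after throw: [b1@9:R b3@10:L b4@11:R b2@14:L]
Beat 9 (R): throw ball1 h=4 -> lands@13:R; in-air after throw: [b3@10:L b4@11:R b1@13:R b2@14:L]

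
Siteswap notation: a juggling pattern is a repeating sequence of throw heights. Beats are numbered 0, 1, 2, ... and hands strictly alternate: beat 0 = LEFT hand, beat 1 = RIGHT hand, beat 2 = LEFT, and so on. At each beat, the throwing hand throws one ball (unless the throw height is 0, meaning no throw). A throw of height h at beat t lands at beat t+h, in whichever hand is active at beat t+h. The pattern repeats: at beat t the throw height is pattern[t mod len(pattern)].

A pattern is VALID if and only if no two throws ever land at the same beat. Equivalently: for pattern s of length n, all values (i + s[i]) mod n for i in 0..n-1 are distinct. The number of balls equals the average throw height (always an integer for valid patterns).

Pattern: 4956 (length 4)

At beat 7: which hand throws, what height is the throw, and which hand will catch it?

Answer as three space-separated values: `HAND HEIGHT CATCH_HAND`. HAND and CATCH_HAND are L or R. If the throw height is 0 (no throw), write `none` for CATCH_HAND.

Beat 7: 7 mod 2 = 1, so hand = R
Throw height = pattern[7 mod 4] = pattern[3] = 6
Lands at beat 7+6=13, 13 mod 2 = 1, so catch hand = R

Answer: R 6 R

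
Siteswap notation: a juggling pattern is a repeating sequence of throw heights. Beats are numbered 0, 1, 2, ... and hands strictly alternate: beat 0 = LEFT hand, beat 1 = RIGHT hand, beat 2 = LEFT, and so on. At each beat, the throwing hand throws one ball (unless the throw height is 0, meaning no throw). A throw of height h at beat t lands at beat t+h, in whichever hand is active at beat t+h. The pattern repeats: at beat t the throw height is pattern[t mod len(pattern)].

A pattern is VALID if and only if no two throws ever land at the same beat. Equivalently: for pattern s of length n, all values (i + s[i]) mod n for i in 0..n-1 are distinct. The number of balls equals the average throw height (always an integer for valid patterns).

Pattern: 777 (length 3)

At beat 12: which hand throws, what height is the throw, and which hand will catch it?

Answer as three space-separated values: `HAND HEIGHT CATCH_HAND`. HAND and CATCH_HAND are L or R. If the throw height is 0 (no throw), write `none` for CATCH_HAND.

Beat 12: 12 mod 2 = 0, so hand = L
Throw height = pattern[12 mod 3] = pattern[0] = 7
Lands at beat 12+7=19, 19 mod 2 = 1, so catch hand = R

Answer: L 7 R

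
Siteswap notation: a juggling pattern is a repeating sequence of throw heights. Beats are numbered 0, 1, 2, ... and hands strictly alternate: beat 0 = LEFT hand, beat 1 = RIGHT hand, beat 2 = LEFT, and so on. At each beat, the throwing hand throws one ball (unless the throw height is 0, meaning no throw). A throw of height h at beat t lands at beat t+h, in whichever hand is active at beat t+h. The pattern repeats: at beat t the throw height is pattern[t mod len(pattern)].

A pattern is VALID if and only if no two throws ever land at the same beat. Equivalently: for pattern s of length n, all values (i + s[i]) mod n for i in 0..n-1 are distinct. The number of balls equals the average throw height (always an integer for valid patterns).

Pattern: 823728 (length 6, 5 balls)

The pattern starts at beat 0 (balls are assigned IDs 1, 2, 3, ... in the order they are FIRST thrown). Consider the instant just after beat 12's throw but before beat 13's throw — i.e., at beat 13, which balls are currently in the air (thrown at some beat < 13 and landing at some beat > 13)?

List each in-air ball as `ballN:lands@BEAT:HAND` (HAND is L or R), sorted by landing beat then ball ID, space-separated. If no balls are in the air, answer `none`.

Answer: ball4:lands@14:L ball5:lands@16:L ball1:lands@19:R ball2:lands@20:L

Derivation:
Beat 0 (L): throw ball1 h=8 -> lands@8:L; in-air after throw: [b1@8:L]
Beat 1 (R): throw ball2 h=2 -> lands@3:R; in-air after throw: [b2@3:R b1@8:L]
Beat 2 (L): throw ball3 h=3 -> lands@5:R; in-air after throw: [b2@3:R b3@5:R b1@8:L]
Beat 3 (R): throw ball2 h=7 -> lands@10:L; in-air after throw: [b3@5:R b1@8:L b2@10:L]
Beat 4 (L): throw ball4 h=2 -> lands@6:L; in-air after throw: [b3@5:R b4@6:L b1@8:L b2@10:L]
Beat 5 (R): throw ball3 h=8 -> lands@13:R; in-air after throw: [b4@6:L b1@8:L b2@10:L b3@13:R]
Beat 6 (L): throw ball4 h=8 -> lands@14:L; in-air after throw: [b1@8:L b2@10:L b3@13:R b4@14:L]
Beat 7 (R): throw ball5 h=2 -> lands@9:R; in-air after throw: [b1@8:L b5@9:R b2@10:L b3@13:R b4@14:L]
Beat 8 (L): throw ball1 h=3 -> lands@11:R; in-air after throw: [b5@9:R b2@10:L b1@11:R b3@13:R b4@14:L]
Beat 9 (R): throw ball5 h=7 -> lands@16:L; in-air after throw: [b2@10:L b1@11:R b3@13:R b4@14:L b5@16:L]
Beat 10 (L): throw ball2 h=2 -> lands@12:L; in-air after throw: [b1@11:R b2@12:L b3@13:R b4@14:L b5@16:L]
Beat 11 (R): throw ball1 h=8 -> lands@19:R; in-air after throw: [b2@12:L b3@13:R b4@14:L b5@16:L b1@19:R]
Beat 12 (L): throw ball2 h=8 -> lands@20:L; in-air after throw: [b3@13:R b4@14:L b5@16:L b1@19:R b2@20:L]
Beat 13 (R): throw ball3 h=2 -> lands@15:R; in-air after throw: [b4@14:L b3@15:R b5@16:L b1@19:R b2@20:L]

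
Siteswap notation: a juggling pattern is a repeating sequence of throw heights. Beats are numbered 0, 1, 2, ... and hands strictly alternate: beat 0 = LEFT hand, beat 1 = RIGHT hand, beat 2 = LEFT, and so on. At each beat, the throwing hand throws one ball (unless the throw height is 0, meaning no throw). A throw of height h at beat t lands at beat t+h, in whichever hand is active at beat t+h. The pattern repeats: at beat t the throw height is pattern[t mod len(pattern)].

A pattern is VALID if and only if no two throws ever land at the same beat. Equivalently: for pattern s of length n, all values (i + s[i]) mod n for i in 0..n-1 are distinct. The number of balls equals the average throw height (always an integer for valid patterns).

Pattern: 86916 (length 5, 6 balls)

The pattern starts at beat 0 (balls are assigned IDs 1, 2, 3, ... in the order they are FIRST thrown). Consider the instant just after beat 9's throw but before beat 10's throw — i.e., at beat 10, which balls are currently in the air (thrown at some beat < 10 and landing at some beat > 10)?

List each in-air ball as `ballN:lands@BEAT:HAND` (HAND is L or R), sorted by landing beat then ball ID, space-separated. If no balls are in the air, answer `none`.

Answer: ball3:lands@11:R ball6:lands@12:L ball5:lands@13:R ball1:lands@15:R ball2:lands@16:L

Derivation:
Beat 0 (L): throw ball1 h=8 -> lands@8:L; in-air after throw: [b1@8:L]
Beat 1 (R): throw ball2 h=6 -> lands@7:R; in-air after throw: [b2@7:R b1@8:L]
Beat 2 (L): throw ball3 h=9 -> lands@11:R; in-air after throw: [b2@7:R b1@8:L b3@11:R]
Beat 3 (R): throw ball4 h=1 -> lands@4:L; in-air after throw: [b4@4:L b2@7:R b1@8:L b3@11:R]
Beat 4 (L): throw ball4 h=6 -> lands@10:L; in-air after throw: [b2@7:R b1@8:L b4@10:L b3@11:R]
Beat 5 (R): throw ball5 h=8 -> lands@13:R; in-air after throw: [b2@7:R b1@8:L b4@10:L b3@11:R b5@13:R]
Beat 6 (L): throw ball6 h=6 -> lands@12:L; in-air after throw: [b2@7:R b1@8:L b4@10:L b3@11:R b6@12:L b5@13:R]
Beat 7 (R): throw ball2 h=9 -> lands@16:L; in-air after throw: [b1@8:L b4@10:L b3@11:R b6@12:L b5@13:R b2@16:L]
Beat 8 (L): throw ball1 h=1 -> lands@9:R; in-air after throw: [b1@9:R b4@10:L b3@11:R b6@12:L b5@13:R b2@16:L]
Beat 9 (R): throw ball1 h=6 -> lands@15:R; in-air after throw: [b4@10:L b3@11:R b6@12:L b5@13:R b1@15:R b2@16:L]
Beat 10 (L): throw ball4 h=8 -> lands@18:L; in-air after throw: [b3@11:R b6@12:L b5@13:R b1@15:R b2@16:L b4@18:L]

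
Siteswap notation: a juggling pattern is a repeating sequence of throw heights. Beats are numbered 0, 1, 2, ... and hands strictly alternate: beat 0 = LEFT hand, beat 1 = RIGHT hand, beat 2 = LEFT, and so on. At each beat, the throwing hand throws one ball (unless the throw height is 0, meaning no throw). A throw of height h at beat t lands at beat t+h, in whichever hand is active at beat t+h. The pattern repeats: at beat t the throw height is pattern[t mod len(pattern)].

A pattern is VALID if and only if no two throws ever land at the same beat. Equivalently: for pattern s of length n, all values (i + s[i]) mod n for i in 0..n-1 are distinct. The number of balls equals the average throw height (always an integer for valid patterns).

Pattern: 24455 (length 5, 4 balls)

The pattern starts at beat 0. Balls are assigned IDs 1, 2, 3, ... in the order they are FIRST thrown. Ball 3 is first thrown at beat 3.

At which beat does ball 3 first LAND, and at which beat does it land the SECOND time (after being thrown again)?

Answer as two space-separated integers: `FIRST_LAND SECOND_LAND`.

Beat 0 (L): throw ball1 h=2 -> lands@2:L; in-air after throw: [b1@2:L]
Beat 1 (R): throw ball2 h=4 -> lands@5:R; in-air after throw: [b1@2:L b2@5:R]
Beat 2 (L): throw ball1 h=4 -> lands@6:L; in-air after throw: [b2@5:R b1@6:L]
Beat 3 (R): throw ball3 h=5 -> lands@8:L; in-air after throw: [b2@5:R b1@6:L b3@8:L]
Beat 4 (L): throw ball4 h=5 -> lands@9:R; in-air after throw: [b2@5:R b1@6:L b3@8:L b4@9:R]
Beat 5 (R): throw ball2 h=2 -> lands@7:R; in-air after throw: [b1@6:L b2@7:R b3@8:L b4@9:R]
Beat 6 (L): throw ball1 h=4 -> lands@10:L; in-air after throw: [b2@7:R b3@8:L b4@9:R b1@10:L]
Beat 7 (R): throw ball2 h=4 -> lands@11:R; in-air after throw: [b3@8:L b4@9:R b1@10:L b2@11:R]
Beat 8 (L): throw ball3 h=5 -> lands@13:R; in-air after throw: [b4@9:R b1@10:L b2@11:R b3@13:R]
Beat 9 (R): throw ball4 h=5 -> lands@14:L; in-air after throw: [b1@10:L b2@11:R b3@13:R b4@14:L]
Beat 10 (L): throw ball1 h=2 -> lands@12:L; in-air after throw: [b2@11:R b1@12:L b3@13:R b4@14:L]
Beat 11 (R): throw ball2 h=4 -> lands@15:R; in-air after throw: [b1@12:L b3@13:R b4@14:L b2@15:R]
Beat 12 (L): throw ball1 h=4 -> lands@16:L; in-air after throw: [b3@13:R b4@14:L b2@15:R b1@16:L]
Beat 13 (R): throw ball3 h=5 -> lands@18:L; in-air after throw: [b4@14:L b2@15:R b1@16:L b3@18:L]
Ball 3: thrown@3 h=5 -> first land @8; rethrown@8 h=5 -> second land @13

Answer: 8 13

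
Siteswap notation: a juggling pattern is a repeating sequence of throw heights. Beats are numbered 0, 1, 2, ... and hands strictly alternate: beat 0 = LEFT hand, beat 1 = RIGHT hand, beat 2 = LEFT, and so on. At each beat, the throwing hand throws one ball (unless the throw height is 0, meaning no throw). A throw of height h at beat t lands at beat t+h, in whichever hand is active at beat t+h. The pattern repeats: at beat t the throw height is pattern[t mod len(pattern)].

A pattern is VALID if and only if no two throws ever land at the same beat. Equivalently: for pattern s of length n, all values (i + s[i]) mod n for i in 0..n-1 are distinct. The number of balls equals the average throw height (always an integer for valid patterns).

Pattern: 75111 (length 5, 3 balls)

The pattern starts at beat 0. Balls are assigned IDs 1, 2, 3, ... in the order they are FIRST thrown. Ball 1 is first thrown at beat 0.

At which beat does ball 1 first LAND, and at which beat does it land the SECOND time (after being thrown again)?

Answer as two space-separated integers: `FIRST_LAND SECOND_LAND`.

Beat 0 (L): throw ball1 h=7 -> lands@7:R; in-air after throw: [b1@7:R]
Beat 1 (R): throw ball2 h=5 -> lands@6:L; in-air after throw: [b2@6:L b1@7:R]
Beat 2 (L): throw ball3 h=1 -> lands@3:R; in-air after throw: [b3@3:R b2@6:L b1@7:R]
Beat 3 (R): throw ball3 h=1 -> lands@4:L; in-air after throw: [b3@4:L b2@6:L b1@7:R]
Beat 4 (L): throw ball3 h=1 -> lands@5:R; in-air after throw: [b3@5:R b2@6:L b1@7:R]
Beat 5 (R): throw ball3 h=7 -> lands@12:L; in-air after throw: [b2@6:L b1@7:R b3@12:L]
Beat 6 (L): throw ball2 h=5 -> lands@11:R; in-air after throw: [b1@7:R b2@11:R b3@12:L]
Beat 7 (R): throw ball1 h=1 -> lands@8:L; in-air after throw: [b1@8:L b2@11:R b3@12:L]
Beat 8 (L): throw ball1 h=1 -> lands@9:R; in-air after throw: [b1@9:R b2@11:R b3@12:L]
Ball 1: thrown@0 h=7 -> first land @7; rethrown@7 h=1 -> second land @8

Answer: 7 8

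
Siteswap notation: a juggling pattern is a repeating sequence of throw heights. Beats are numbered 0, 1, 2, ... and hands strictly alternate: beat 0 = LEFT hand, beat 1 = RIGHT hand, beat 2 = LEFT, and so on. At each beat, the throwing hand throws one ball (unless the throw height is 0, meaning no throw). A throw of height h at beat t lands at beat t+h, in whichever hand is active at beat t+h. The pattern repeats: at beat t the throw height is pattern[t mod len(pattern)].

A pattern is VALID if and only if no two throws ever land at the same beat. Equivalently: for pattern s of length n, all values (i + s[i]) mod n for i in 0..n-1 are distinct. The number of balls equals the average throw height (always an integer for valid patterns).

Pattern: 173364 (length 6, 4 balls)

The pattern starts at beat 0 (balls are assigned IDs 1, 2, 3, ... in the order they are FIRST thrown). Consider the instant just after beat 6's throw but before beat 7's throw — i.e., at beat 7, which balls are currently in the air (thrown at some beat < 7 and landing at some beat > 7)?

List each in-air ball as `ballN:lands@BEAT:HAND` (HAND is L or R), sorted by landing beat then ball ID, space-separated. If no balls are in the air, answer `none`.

Answer: ball1:lands@8:L ball2:lands@9:R ball4:lands@10:L

Derivation:
Beat 0 (L): throw ball1 h=1 -> lands@1:R; in-air after throw: [b1@1:R]
Beat 1 (R): throw ball1 h=7 -> lands@8:L; in-air after throw: [b1@8:L]
Beat 2 (L): throw ball2 h=3 -> lands@5:R; in-air after throw: [b2@5:R b1@8:L]
Beat 3 (R): throw ball3 h=3 -> lands@6:L; in-air after throw: [b2@5:R b3@6:L b1@8:L]
Beat 4 (L): throw ball4 h=6 -> lands@10:L; in-air after throw: [b2@5:R b3@6:L b1@8:L b4@10:L]
Beat 5 (R): throw ball2 h=4 -> lands@9:R; in-air after throw: [b3@6:L b1@8:L b2@9:R b4@10:L]
Beat 6 (L): throw ball3 h=1 -> lands@7:R; in-air after throw: [b3@7:R b1@8:L b2@9:R b4@10:L]
Beat 7 (R): throw ball3 h=7 -> lands@14:L; in-air after throw: [b1@8:L b2@9:R b4@10:L b3@14:L]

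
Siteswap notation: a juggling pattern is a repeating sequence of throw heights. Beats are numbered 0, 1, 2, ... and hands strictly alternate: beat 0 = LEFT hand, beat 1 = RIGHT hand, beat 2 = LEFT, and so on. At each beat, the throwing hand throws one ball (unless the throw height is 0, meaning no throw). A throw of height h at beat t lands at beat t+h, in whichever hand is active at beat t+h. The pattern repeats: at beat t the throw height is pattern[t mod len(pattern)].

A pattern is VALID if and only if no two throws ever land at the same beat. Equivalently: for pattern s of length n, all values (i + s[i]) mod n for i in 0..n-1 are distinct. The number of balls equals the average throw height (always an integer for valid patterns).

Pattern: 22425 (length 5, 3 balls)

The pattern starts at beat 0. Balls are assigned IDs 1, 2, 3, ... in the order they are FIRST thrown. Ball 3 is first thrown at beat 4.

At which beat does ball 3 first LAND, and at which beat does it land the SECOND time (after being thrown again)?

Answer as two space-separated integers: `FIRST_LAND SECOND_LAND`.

Beat 0 (L): throw ball1 h=2 -> lands@2:L; in-air after throw: [b1@2:L]
Beat 1 (R): throw ball2 h=2 -> lands@3:R; in-air after throw: [b1@2:L b2@3:R]
Beat 2 (L): throw ball1 h=4 -> lands@6:L; in-air after throw: [b2@3:R b1@6:L]
Beat 3 (R): throw ball2 h=2 -> lands@5:R; in-air after throw: [b2@5:R b1@6:L]
Beat 4 (L): throw ball3 h=5 -> lands@9:R; in-air after throw: [b2@5:R b1@6:L b3@9:R]
Beat 5 (R): throw ball2 h=2 -> lands@7:R; in-air after throw: [b1@6:L b2@7:R b3@9:R]
Beat 6 (L): throw ball1 h=2 -> lands@8:L; in-air after throw: [b2@7:R b1@8:L b3@9:R]
Beat 7 (R): throw ball2 h=4 -> lands@11:R; in-air after throw: [b1@8:L b3@9:R b2@11:R]
Beat 8 (L): throw ball1 h=2 -> lands@10:L; in-air after throw: [b3@9:R b1@10:L b2@11:R]
Beat 9 (R): throw ball3 h=5 -> lands@14:L; in-air after throw: [b1@10:L b2@11:R b3@14:L]
Beat 10 (L): throw ball1 h=2 -> lands@12:L; in-air after throw: [b2@11:R b1@12:L b3@14:L]
Beat 11 (R): throw ball2 h=2 -> lands@13:R; in-air after throw: [b1@12:L b2@13:R b3@14:L]
Beat 12 (L): throw ball1 h=4 -> lands@16:L; in-air after throw: [b2@13:R b3@14:L b1@16:L]
Beat 13 (R): throw ball2 h=2 -> lands@15:R; in-air after throw: [b3@14:L b2@15:R b1@16:L]
Beat 14 (L): throw ball3 h=5 -> lands@19:R; in-air after throw: [b2@15:R b1@16:L b3@19:R]
Ball 3: thrown@4 h=5 -> first land @9; rethrown@9 h=5 -> second land @14

Answer: 9 14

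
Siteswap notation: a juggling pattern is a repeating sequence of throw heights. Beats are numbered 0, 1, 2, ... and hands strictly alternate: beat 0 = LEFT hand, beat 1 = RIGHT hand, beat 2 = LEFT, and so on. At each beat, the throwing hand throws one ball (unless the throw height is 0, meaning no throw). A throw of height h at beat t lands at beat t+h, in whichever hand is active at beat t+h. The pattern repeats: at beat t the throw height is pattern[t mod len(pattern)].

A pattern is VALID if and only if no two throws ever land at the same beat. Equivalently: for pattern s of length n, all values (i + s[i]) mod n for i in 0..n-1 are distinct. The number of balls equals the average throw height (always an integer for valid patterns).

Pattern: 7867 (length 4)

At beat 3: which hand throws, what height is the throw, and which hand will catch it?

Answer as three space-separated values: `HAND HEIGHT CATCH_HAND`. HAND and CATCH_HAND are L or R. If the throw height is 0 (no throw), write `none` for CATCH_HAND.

Beat 3: 3 mod 2 = 1, so hand = R
Throw height = pattern[3 mod 4] = pattern[3] = 7
Lands at beat 3+7=10, 10 mod 2 = 0, so catch hand = L

Answer: R 7 L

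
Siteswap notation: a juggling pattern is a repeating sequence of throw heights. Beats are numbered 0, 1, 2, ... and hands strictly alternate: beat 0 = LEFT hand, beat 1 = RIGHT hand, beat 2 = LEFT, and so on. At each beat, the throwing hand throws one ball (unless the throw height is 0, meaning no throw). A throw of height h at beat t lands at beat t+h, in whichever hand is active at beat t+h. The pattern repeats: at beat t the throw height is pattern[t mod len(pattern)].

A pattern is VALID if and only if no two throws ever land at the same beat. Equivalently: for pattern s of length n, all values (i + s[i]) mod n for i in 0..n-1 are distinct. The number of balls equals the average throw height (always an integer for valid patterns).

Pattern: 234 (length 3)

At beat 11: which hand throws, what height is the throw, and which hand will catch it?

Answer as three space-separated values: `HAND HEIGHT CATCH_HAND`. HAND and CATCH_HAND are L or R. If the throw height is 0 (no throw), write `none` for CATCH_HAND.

Answer: R 4 R

Derivation:
Beat 11: 11 mod 2 = 1, so hand = R
Throw height = pattern[11 mod 3] = pattern[2] = 4
Lands at beat 11+4=15, 15 mod 2 = 1, so catch hand = R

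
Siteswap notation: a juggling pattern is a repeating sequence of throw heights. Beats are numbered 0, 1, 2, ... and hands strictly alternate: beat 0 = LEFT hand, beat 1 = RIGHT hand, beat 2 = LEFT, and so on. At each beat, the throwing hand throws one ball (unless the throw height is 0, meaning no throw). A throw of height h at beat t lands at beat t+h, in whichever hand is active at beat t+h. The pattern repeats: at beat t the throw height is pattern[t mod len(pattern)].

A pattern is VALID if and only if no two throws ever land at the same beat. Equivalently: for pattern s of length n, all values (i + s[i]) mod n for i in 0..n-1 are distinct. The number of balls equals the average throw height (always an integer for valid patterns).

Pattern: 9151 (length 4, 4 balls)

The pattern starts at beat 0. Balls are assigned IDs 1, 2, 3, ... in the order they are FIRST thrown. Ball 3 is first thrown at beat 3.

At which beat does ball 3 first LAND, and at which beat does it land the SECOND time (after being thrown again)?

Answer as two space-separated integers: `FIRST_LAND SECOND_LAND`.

Beat 0 (L): throw ball1 h=9 -> lands@9:R; in-air after throw: [b1@9:R]
Beat 1 (R): throw ball2 h=1 -> lands@2:L; in-air after throw: [b2@2:L b1@9:R]
Beat 2 (L): throw ball2 h=5 -> lands@7:R; in-air after throw: [b2@7:R b1@9:R]
Beat 3 (R): throw ball3 h=1 -> lands@4:L; in-air after throw: [b3@4:L b2@7:R b1@9:R]
Beat 4 (L): throw ball3 h=9 -> lands@13:R; in-air after throw: [b2@7:R b1@9:R b3@13:R]
Beat 5 (R): throw ball4 h=1 -> lands@6:L; in-air after throw: [b4@6:L b2@7:R b1@9:R b3@13:R]
Beat 6 (L): throw ball4 h=5 -> lands@11:R; in-air after throw: [b2@7:R b1@9:R b4@11:R b3@13:R]
Beat 7 (R): throw ball2 h=1 -> lands@8:L; in-air after throw: [b2@8:L b1@9:R b4@11:R b3@13:R]
Beat 8 (L): throw ball2 h=9 -> lands@17:R; in-air after throw: [b1@9:R b4@11:R b3@13:R b2@17:R]
Beat 9 (R): throw ball1 h=1 -> lands@10:L; in-air after throw: [b1@10:L b4@11:R b3@13:R b2@17:R]
Beat 10 (L): throw ball1 h=5 -> lands@15:R; in-air after throw: [b4@11:R b3@13:R b1@15:R b2@17:R]
Beat 11 (R): throw ball4 h=1 -> lands@12:L; in-air after throw: [b4@12:L b3@13:R b1@15:R b2@17:R]
Beat 12 (L): throw ball4 h=9 -> lands@21:R; in-air after throw: [b3@13:R b1@15:R b2@17:R b4@21:R]
Beat 13 (R): throw ball3 h=1 -> lands@14:L; in-air after throw: [b3@14:L b1@15:R b2@17:R b4@21:R]
Ball 3: thrown@3 h=1 -> first land @4; rethrown@4 h=9 -> second land @13

Answer: 4 13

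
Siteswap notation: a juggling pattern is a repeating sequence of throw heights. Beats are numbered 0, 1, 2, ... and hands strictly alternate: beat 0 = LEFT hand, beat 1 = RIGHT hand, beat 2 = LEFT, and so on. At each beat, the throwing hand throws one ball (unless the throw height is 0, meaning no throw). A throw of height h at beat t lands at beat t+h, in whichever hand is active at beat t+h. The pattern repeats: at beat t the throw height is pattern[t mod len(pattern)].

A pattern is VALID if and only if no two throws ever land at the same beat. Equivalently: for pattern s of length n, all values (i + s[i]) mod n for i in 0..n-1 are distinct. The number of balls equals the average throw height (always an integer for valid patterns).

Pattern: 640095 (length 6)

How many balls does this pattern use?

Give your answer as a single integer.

Pattern = [6, 4, 0, 0, 9, 5], length n = 6
  position 0: throw height = 6, running sum = 6
  position 1: throw height = 4, running sum = 10
  position 2: throw height = 0, running sum = 10
  position 3: throw height = 0, running sum = 10
  position 4: throw height = 9, running sum = 19
  position 5: throw height = 5, running sum = 24
Total sum = 24; balls = sum / n = 24 / 6 = 4

Answer: 4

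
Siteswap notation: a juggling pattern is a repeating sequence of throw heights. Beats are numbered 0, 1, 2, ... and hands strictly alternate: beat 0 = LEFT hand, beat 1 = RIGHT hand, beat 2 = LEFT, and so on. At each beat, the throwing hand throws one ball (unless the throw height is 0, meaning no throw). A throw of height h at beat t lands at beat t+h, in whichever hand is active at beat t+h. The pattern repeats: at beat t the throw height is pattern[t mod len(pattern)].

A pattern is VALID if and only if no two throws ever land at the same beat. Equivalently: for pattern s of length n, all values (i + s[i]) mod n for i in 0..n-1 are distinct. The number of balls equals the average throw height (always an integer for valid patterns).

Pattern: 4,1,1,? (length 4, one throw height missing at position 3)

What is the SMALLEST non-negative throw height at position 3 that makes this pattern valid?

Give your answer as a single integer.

i=0: (0 + 4) mod 4 = 0
i=1: (1 + 1) mod 4 = 2
i=2: (2 + 1) mod 4 = 3
i=3: s[i]=? (unknown)
Known residues: [0, 2, 3]; need a permutation of 0..3, so missing residue r = 1
Need (3 + s) mod 4 = 1; smallest s = (1 - 3) mod 4 = 2

Answer: 2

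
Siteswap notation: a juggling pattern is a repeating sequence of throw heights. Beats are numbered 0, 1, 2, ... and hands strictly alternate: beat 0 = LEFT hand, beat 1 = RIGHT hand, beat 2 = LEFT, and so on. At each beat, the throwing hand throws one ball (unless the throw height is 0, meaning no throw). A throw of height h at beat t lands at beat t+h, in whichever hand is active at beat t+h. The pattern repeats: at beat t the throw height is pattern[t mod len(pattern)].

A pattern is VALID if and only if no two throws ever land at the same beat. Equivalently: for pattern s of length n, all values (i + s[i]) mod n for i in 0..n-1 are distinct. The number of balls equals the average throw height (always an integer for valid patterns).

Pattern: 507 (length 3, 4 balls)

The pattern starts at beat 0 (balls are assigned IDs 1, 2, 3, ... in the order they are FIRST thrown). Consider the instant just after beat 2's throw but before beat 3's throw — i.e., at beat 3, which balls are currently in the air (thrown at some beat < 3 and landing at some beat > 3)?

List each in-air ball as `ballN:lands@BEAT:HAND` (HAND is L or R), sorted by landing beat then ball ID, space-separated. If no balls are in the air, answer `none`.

Beat 0 (L): throw ball1 h=5 -> lands@5:R; in-air after throw: [b1@5:R]
Beat 2 (L): throw ball2 h=7 -> lands@9:R; in-air after throw: [b1@5:R b2@9:R]
Beat 3 (R): throw ball3 h=5 -> lands@8:L; in-air after throw: [b1@5:R b3@8:L b2@9:R]

Answer: ball1:lands@5:R ball2:lands@9:R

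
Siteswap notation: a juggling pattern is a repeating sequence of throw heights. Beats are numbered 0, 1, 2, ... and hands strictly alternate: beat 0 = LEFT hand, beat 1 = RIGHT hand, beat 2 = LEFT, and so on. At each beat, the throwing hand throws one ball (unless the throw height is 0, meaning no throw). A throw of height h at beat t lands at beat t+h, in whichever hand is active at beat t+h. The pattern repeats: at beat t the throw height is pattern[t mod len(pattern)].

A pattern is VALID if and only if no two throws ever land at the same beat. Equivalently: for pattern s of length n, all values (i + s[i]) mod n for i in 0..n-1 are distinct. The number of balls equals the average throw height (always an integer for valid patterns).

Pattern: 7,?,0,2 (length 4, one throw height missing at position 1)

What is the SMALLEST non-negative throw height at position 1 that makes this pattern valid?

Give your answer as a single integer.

i=0: (0 + 7) mod 4 = 3
i=1: s[i]=? (unknown)
i=2: (2 + 0) mod 4 = 2
i=3: (3 + 2) mod 4 = 1
Known residues: [1, 2, 3]; need a permutation of 0..3, so missing residue r = 0
Need (1 + s) mod 4 = 0; smallest s = (0 - 1) mod 4 = 3

Answer: 3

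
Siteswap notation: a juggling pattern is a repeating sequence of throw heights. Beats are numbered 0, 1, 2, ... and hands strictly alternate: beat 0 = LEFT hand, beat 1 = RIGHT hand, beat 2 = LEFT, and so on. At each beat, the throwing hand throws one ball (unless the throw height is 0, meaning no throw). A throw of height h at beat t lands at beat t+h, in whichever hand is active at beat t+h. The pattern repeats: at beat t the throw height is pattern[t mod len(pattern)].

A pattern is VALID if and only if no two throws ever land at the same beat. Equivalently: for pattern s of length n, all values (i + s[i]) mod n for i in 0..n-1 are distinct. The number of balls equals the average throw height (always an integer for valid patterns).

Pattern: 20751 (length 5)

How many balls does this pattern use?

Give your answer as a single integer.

Answer: 3

Derivation:
Pattern = [2, 0, 7, 5, 1], length n = 5
  position 0: throw height = 2, running sum = 2
  position 1: throw height = 0, running sum = 2
  position 2: throw height = 7, running sum = 9
  position 3: throw height = 5, running sum = 14
  position 4: throw height = 1, running sum = 15
Total sum = 15; balls = sum / n = 15 / 5 = 3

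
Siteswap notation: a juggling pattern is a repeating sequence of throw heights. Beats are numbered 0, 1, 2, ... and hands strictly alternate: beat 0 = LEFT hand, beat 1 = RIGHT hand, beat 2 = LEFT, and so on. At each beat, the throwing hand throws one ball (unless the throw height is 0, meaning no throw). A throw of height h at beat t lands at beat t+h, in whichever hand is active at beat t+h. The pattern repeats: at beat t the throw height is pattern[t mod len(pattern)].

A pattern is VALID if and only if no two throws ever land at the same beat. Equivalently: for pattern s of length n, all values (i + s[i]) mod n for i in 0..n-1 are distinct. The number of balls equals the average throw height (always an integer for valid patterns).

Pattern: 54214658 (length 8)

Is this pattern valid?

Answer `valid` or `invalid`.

i=0: (i + s[i]) mod n = (0 + 5) mod 8 = 5
i=1: (i + s[i]) mod n = (1 + 4) mod 8 = 5
i=2: (i + s[i]) mod n = (2 + 2) mod 8 = 4
i=3: (i + s[i]) mod n = (3 + 1) mod 8 = 4
i=4: (i + s[i]) mod n = (4 + 4) mod 8 = 0
i=5: (i + s[i]) mod n = (5 + 6) mod 8 = 3
i=6: (i + s[i]) mod n = (6 + 5) mod 8 = 3
i=7: (i + s[i]) mod n = (7 + 8) mod 8 = 7
Residues: [5, 5, 4, 4, 0, 3, 3, 7], distinct: False

Answer: invalid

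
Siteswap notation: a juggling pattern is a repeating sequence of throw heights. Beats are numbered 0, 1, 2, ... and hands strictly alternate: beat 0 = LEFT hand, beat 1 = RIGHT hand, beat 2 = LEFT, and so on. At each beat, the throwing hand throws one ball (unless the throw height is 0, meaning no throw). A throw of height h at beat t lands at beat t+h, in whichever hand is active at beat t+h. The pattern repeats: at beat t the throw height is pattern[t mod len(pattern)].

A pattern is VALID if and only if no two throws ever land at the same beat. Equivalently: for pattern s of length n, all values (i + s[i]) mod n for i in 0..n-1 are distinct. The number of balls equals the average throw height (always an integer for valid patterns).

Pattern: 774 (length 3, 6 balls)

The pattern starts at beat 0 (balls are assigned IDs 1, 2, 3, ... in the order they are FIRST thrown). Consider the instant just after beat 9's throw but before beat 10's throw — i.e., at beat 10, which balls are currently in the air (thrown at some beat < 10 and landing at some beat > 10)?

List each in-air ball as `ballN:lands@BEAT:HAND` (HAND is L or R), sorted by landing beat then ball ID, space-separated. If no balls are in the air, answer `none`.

Answer: ball5:lands@11:R ball2:lands@12:L ball3:lands@13:R ball1:lands@14:L ball6:lands@16:L

Derivation:
Beat 0 (L): throw ball1 h=7 -> lands@7:R; in-air after throw: [b1@7:R]
Beat 1 (R): throw ball2 h=7 -> lands@8:L; in-air after throw: [b1@7:R b2@8:L]
Beat 2 (L): throw ball3 h=4 -> lands@6:L; in-air after throw: [b3@6:L b1@7:R b2@8:L]
Beat 3 (R): throw ball4 h=7 -> lands@10:L; in-air after throw: [b3@6:L b1@7:R b2@8:L b4@10:L]
Beat 4 (L): throw ball5 h=7 -> lands@11:R; in-air after throw: [b3@6:L b1@7:R b2@8:L b4@10:L b5@11:R]
Beat 5 (R): throw ball6 h=4 -> lands@9:R; in-air after throw: [b3@6:L b1@7:R b2@8:L b6@9:R b4@10:L b5@11:R]
Beat 6 (L): throw ball3 h=7 -> lands@13:R; in-air after throw: [b1@7:R b2@8:L b6@9:R b4@10:L b5@11:R b3@13:R]
Beat 7 (R): throw ball1 h=7 -> lands@14:L; in-air after throw: [b2@8:L b6@9:R b4@10:L b5@11:R b3@13:R b1@14:L]
Beat 8 (L): throw ball2 h=4 -> lands@12:L; in-air after throw: [b6@9:R b4@10:L b5@11:R b2@12:L b3@13:R b1@14:L]
Beat 9 (R): throw ball6 h=7 -> lands@16:L; in-air after throw: [b4@10:L b5@11:R b2@12:L b3@13:R b1@14:L b6@16:L]
Beat 10 (L): throw ball4 h=7 -> lands@17:R; in-air after throw: [b5@11:R b2@12:L b3@13:R b1@14:L b6@16:L b4@17:R]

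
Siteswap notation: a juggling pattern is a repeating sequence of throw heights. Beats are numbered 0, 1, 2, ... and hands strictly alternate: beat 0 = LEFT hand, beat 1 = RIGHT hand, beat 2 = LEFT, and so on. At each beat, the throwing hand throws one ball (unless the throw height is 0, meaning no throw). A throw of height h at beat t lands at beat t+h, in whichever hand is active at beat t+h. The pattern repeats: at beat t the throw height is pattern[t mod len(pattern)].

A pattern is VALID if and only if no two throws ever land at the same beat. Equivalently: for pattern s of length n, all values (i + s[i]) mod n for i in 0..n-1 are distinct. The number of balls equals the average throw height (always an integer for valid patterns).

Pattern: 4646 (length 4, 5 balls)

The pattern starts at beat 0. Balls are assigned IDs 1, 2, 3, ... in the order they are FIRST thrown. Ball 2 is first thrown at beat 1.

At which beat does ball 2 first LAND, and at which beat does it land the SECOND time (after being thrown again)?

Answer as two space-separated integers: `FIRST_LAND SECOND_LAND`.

Beat 0 (L): throw ball1 h=4 -> lands@4:L; in-air after throw: [b1@4:L]
Beat 1 (R): throw ball2 h=6 -> lands@7:R; in-air after throw: [b1@4:L b2@7:R]
Beat 2 (L): throw ball3 h=4 -> lands@6:L; in-air after throw: [b1@4:L b3@6:L b2@7:R]
Beat 3 (R): throw ball4 h=6 -> lands@9:R; in-air after throw: [b1@4:L b3@6:L b2@7:R b4@9:R]
Beat 4 (L): throw ball1 h=4 -> lands@8:L; in-air after throw: [b3@6:L b2@7:R b1@8:L b4@9:R]
Beat 5 (R): throw ball5 h=6 -> lands@11:R; in-air after throw: [b3@6:L b2@7:R b1@8:L b4@9:R b5@11:R]
Beat 6 (L): throw ball3 h=4 -> lands@10:L; in-air after throw: [b2@7:R b1@8:L b4@9:R b3@10:L b5@11:R]
Beat 7 (R): throw ball2 h=6 -> lands@13:R; in-air after throw: [b1@8:L b4@9:R b3@10:L b5@11:R b2@13:R]
Beat 8 (L): throw ball1 h=4 -> lands@12:L; in-air after throw: [b4@9:R b3@10:L b5@11:R b1@12:L b2@13:R]
Beat 9 (R): throw ball4 h=6 -> lands@15:R; in-air after throw: [b3@10:L b5@11:R b1@12:L b2@13:R b4@15:R]
Beat 10 (L): throw ball3 h=4 -> lands@14:L; in-air after throw: [b5@11:R b1@12:L b2@13:R b3@14:L b4@15:R]
Beat 11 (R): throw ball5 h=6 -> lands@17:R; in-air after throw: [b1@12:L b2@13:R b3@14:L b4@15:R b5@17:R]
Beat 12 (L): throw ball1 h=4 -> lands@16:L; in-air after throw: [b2@13:R b3@14:L b4@15:R b1@16:L b5@17:R]
Beat 13 (R): throw ball2 h=6 -> lands@19:R; in-air after throw: [b3@14:L b4@15:R b1@16:L b5@17:R b2@19:R]
Ball 2: thrown@1 h=6 -> first land @7; rethrown@7 h=6 -> second land @13

Answer: 7 13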